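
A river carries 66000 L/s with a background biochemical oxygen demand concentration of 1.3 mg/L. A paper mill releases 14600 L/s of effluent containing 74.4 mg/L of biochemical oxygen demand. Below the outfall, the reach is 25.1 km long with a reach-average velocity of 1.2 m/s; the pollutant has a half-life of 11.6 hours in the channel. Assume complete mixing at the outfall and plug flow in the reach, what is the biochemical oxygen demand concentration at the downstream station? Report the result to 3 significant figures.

Flow-weighted average: C = (66000·1.300 + 14600·74.40) / 80600 = 1172000/80600 = 14.54 mg/L.
Travel time t = 25.1·1000 / 1.2 = 20920 s = 5.810 h.
Half-life 11.6 h → k = ln 2 / 11.6 = 0.05975 h⁻¹ = 1.434 d⁻¹.
Applying C = C₀e^(−kt): 14.54 × 0.7067 = 10.28 mg/L.

10.3 mg/L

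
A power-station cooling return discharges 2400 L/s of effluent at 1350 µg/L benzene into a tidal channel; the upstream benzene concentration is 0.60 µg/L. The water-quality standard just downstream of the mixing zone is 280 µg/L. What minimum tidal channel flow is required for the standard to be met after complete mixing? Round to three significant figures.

9190 L/s

Set C_mix = 280: (Q·0.6000 + 2400·1350) / (Q + 2400) = 280
→ Q = 2400·(1350 − 280)/(280 − 0.6000) = 9191 L/s.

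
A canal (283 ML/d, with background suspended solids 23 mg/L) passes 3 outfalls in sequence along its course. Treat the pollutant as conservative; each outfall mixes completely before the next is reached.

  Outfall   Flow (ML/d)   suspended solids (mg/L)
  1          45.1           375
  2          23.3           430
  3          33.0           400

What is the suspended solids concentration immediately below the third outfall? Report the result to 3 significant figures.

Outfall 1: combined Q = 328.1 ML/d; C = (283.0·23.00 + 45.10·375.0)/328.1 = 71.39 mg/L.
Outfall 2: combined Q = 351.4 ML/d; C = (328.1·71.39 + 23.30·430.0)/351.4 = 95.16 mg/L.
Outfall 3: combined Q = 384.4 ML/d; C = (351.4·95.16 + 33.00·400.0)/384.4 = 121.3 mg/L.

121 mg/L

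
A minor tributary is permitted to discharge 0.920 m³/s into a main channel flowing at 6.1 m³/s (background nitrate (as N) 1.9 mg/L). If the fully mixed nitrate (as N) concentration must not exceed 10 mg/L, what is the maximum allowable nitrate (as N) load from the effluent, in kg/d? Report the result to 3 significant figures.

Mass balance at the limit: 6.100·1.900 + 0.9200·Cₑ = 7.020·10 → Cₑ = 63.71 mg/L.
Load = 0.9200 m³/s × 63.71 g/m³ × 86 400 s/d = 5064 kg/d.

5060 kg/d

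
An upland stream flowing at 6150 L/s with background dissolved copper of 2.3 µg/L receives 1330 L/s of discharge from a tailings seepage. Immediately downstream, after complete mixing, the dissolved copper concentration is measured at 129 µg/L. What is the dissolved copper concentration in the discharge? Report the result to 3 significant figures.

715 µg/L

Mass balance: 6150·2.300 + 1330·Cₑ = 7480·129.0
→ Cₑ = (7480·129.0 − 6150·2.300) / 1330 = 714.9 µg/L.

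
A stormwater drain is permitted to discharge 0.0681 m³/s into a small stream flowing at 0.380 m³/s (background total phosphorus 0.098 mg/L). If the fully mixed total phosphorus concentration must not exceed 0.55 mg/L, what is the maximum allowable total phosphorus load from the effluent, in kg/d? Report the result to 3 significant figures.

18.1 kg/d

Mass balance at the limit: 0.3800·0.09800 + 0.06810·Cₑ = 0.4481·0.55 → Cₑ = 3.072 mg/L.
Load = 0.06810 m³/s × 3.072 g/m³ × 86 400 s/d = 18.08 kg/d.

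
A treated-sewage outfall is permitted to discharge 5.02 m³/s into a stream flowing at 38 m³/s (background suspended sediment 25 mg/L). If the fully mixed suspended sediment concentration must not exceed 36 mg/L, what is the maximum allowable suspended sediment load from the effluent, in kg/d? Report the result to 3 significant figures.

Mass balance at the limit: 38.00·25.00 + 5.020·Cₑ = 43.02·36 → Cₑ = 119.3 mg/L.
Load = 5.020 m³/s × 119.3 g/m³ × 86 400 s/d = 51730 kg/d.

51700 kg/d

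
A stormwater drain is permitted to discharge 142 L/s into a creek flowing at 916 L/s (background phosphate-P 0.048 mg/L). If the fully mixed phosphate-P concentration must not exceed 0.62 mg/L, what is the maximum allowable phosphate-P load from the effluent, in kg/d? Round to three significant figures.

Mass balance at the limit: 916.0·0.04800 + 142.0·Cₑ = 1058·0.62 → Cₑ = 4.310 mg/L.
142.0 L/s = 0.1420 m³/s. Load = 0.1420 m³/s × 4.310 g/m³ × 86 400 s/d = 52.88 kg/d.

52.9 kg/d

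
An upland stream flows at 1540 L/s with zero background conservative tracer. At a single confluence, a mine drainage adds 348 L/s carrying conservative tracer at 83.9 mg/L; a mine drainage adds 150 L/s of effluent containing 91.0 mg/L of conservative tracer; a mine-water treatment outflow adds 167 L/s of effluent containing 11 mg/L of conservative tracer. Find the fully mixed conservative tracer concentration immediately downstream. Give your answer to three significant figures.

20.3 mg/L

Mass balance: C = (1540·0 + 348.0·83.90 + 150.0·91.00 + 167.0·11.00) / 2205 = 44680/2205 = 20.26 mg/L.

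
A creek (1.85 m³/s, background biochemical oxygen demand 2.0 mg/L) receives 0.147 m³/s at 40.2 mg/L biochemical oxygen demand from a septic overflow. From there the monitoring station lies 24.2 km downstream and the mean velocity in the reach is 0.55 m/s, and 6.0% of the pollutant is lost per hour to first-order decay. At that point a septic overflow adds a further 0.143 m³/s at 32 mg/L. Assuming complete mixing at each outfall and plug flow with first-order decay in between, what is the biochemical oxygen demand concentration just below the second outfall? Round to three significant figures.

4.25 mg/L

Mass balance: C = (1.850·2.000 + 0.1470·40.20) / 1.997 = 9.609/1.997 = 4.812 mg/L; combined flow 1.997 m³/s.
Travel time t = 24.2·1000 / 0.55 = 44000 s = 12.22 h.
6.0%/h lost → k = −ln(1 − 0.06) = 0.06188 h⁻¹.
After decay, C = 4.812 × e^(−kt) = 4.812 × 0.4694 = 2.259 mg/L.
At the second outfall, C = (1.997·2.259 + 0.1430·32.00) / (1.997 + 0.1430) = 4.246 mg/L.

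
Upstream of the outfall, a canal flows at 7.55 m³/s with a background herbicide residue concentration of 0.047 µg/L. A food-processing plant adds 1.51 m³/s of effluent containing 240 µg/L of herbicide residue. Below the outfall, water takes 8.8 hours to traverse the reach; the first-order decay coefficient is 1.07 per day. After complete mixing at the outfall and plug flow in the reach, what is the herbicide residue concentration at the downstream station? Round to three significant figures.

Mixed concentration C = ΣQC/ΣQ = (7.550·0.04700 + 1.510·240.0) / 9.060 = 362.8/9.060 = 40.04 µg/L.
Applying C = C₀e^(−kt): 40.04 × 0.6755 = 27.05 µg/L.

27.0 µg/L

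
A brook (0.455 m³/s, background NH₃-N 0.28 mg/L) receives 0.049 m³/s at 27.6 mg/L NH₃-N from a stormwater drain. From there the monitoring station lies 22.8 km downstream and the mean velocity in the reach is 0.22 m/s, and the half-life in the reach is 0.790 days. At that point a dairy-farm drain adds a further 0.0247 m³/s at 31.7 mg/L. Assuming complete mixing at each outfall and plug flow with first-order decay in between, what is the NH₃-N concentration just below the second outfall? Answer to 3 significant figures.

After mixing, C = (0.4550·0.2800 + 0.04900·27.60) / 0.5040 = 1.480/0.5040 = 2.936 mg/L; combined flow 0.5040 m³/s.
Travel time t = 22.8·1000 / 0.22 = 103600 s = 28.79 h.
Half-life 0.790 d → k = ln 2 / 0.790 = 0.8774 d⁻¹.
First-order decay: C = 2.936·exp(−k·t) = 2.936·0.3491 = 1.025 mg/L.
At the second outfall, C = (0.5040·1.025 + 0.02470·31.70) / (0.5040 + 0.02470) = 2.458 mg/L.

2.46 mg/L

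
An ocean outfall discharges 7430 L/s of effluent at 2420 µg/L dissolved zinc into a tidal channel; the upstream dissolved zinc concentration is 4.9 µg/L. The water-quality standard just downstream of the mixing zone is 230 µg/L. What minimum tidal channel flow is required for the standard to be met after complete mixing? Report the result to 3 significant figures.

72300 L/s

Set C_mix = 230: (Q·4.900 + 7430·2420) / (Q + 7430) = 230
→ Q = 7430·(2420 − 230)/(230 − 4.900) = 72290 L/s.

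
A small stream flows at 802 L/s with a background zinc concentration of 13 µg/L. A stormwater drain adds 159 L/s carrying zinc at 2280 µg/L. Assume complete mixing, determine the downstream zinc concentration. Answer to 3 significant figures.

388 µg/L

Mixed concentration C = ΣQC/ΣQ = (802.0·13.00 + 159.0·2280) / 961.0 = 372900/961.0 = 388.1 µg/L.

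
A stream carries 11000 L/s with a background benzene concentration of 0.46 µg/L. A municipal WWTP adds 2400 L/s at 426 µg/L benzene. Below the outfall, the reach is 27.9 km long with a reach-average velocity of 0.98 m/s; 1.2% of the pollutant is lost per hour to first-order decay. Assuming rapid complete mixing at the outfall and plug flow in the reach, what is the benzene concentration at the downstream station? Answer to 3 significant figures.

69.7 µg/L

Flow-weighted average: C = (11000·0.4600 + 2400·426.0) / 13400 = 1027000/13400 = 76.68 µg/L.
Travel time t = 27.9·1000 / 0.98 = 28470 s = 7.908 h.
1.2%/h lost → k = −ln(1 − 0.012) = 0.01207 h⁻¹.
Decay over the reach: 76.68·exp(−kt) = 76.68·0.9089 = 69.69 µg/L.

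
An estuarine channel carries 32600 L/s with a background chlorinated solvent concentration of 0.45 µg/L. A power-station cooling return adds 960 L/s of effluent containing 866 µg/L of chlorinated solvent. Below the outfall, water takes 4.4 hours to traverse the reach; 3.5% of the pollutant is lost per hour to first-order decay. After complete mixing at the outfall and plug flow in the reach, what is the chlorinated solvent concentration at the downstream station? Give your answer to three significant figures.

Mass balance: C = (32600·0.4500 + 960.0·866.0) / 33560 = 846000/33560 = 25.21 µg/L.
3.5%/h lost → k = −ln(1 − 0.035) = 0.03563 h⁻¹.
After decay, C = 25.21 × e^(−kt) = 25.21 × 0.8549 = 21.55 µg/L.

21.6 µg/L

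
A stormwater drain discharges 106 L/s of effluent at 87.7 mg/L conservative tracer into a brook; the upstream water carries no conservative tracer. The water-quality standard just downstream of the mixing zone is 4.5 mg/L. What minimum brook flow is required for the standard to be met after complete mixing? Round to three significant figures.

Set C_mix = 4.5: (Q·0 + 106.0·87.70) / (Q + 106.0) = 4.5
→ Q = 106.0·(87.70 − 4.5)/(4.5 − 0) = 1960 L/s.

1960 L/s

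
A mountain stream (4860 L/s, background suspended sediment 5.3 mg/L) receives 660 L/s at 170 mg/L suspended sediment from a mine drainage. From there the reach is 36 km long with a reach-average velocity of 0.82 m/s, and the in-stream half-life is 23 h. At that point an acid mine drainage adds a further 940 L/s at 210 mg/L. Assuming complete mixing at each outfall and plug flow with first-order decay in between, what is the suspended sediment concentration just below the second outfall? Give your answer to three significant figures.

Flow-weighted average: C = (4860·5.300 + 660.0·170.0) / 5520 = 138000/5520 = 24.99 mg/L; combined flow 5520 L/s.
Travel time t = 36·1000 / 0.82 = 43900 s = 12.20 h.
Half-life 23 h → k = ln 2 / 23 = 0.03014 h⁻¹ = 0.7233 d⁻¹.
After decay, C = 24.99 × e^(−kt) = 24.99 × 0.6924 = 17.31 mg/L.
Second outfall: C = (5520·17.31 + 940.0·210.0)/6460 = 45.35 mg/L.

45.3 mg/L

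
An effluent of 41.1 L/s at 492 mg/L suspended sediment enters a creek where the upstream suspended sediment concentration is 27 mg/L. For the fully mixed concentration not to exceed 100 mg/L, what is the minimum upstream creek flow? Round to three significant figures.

Set C_mix = 100: (Q·27.00 + 41.10·492.0) / (Q + 41.10) = 100
→ Q = 41.10·(492.0 − 100)/(100 − 27.00) = 220.7 L/s.

221 L/s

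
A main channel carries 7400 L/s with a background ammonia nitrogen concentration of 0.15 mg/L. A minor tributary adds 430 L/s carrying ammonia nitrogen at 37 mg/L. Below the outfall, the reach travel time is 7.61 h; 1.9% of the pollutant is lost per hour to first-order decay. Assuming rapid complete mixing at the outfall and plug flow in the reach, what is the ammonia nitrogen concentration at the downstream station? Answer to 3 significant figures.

Mixed concentration C = ΣQC/ΣQ = (7400·0.1500 + 430.0·37.00) / 7830 = 17020/7830 = 2.174 mg/L.
1.9%/h lost → k = −ln(1 − 0.019) = 0.01918 h⁻¹.
After decay, C = 2.174 × e^(−kt) = 2.174 × 0.8642 = 1.878 mg/L.

1.88 mg/L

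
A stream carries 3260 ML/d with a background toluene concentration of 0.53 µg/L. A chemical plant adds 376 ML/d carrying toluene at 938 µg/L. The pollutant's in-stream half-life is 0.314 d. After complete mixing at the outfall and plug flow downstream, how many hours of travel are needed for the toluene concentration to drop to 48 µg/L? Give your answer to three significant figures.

Conservation of mass: C = (3260·0.5300 + 376.0·938.0) / 3636 = 354400/3636 = 97.47 µg/L.
Half-life 0.314 d → k = ln 2 / 0.314 = 2.207 d⁻¹.
97.47·exp(−k·t) = 48 → t = ln(97.47/48)/k = 27730 s = 7.702 h.

7.70 h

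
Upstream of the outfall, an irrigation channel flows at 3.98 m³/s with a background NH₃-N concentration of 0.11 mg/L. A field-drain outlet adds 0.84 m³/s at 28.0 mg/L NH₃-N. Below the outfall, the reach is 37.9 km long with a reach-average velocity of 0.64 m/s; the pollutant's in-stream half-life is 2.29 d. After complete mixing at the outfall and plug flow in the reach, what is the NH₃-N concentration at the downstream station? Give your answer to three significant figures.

Conservation of mass: C = (3.980·0.1100 + 0.8400·28.00) / 4.820 = 23.96/4.820 = 4.970 mg/L.
Travel time t = 37.9·1000 / 0.64 = 59220 s = 16.45 h.
Half-life 2.29 d → k = ln 2 / 2.29 = 0.3027 d⁻¹.
After decay, C = 4.970 × e^(−kt) = 4.970 × 0.8126 = 4.039 mg/L.

4.04 mg/L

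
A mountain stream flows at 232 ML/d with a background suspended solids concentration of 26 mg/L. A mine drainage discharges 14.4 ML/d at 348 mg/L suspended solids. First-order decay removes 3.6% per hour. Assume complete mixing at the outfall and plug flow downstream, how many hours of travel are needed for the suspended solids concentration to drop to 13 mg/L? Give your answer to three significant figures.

33.8 h

Flow-weighted average: C = (232.0·26.00 + 14.40·348.0) / 246.4 = 11040/246.4 = 44.82 mg/L.
3.6%/h lost → k = −ln(1 − 0.036) = 0.03666 h⁻¹.
44.82·exp(−k·t) = 13 → t = ln(44.82/13)/k = 121500 s = 33.76 h.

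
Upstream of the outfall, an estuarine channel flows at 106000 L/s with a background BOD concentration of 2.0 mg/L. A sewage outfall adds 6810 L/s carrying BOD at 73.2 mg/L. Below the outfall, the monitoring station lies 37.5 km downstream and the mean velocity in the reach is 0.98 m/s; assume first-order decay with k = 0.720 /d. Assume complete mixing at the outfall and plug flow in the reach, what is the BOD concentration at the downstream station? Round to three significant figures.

Flow-weighted average: C = (106000·2.000 + 6810·73.20) / 112800 = 710500/112800 = 6.298 mg/L.
Travel time t = 37.5·1000 / 0.98 = 38270 s = 10.63 h.
After decay, C = 6.298 × e^(−kt) = 6.298 × 0.7270 = 4.579 mg/L.

4.58 mg/L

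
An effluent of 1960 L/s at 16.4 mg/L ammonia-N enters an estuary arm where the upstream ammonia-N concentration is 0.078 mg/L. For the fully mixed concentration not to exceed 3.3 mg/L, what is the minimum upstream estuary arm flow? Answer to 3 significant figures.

7970 L/s

Set C_mix = 3.3: (Q·0.07800 + 1960·16.40) / (Q + 1960) = 3.3
→ Q = 1960·(16.40 − 3.3)/(3.3 − 0.07800) = 7969 L/s.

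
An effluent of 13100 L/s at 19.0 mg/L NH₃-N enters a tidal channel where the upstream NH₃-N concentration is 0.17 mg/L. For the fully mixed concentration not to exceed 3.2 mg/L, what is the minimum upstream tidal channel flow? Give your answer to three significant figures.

Set C_mix = 3.2: (Q·0.1700 + 13100·19.00) / (Q + 13100) = 3.2
→ Q = 13100·(19.00 − 3.2)/(3.2 − 0.1700) = 68310 L/s.

68300 L/s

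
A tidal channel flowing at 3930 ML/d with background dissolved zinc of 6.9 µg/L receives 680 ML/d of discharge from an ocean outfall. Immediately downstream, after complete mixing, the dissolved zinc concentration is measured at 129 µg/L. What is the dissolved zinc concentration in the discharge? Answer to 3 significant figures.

Mass balance: 3930·6.900 + 680.0·Cₑ = 4610·129.0
→ Cₑ = (4610·129.0 − 3930·6.900) / 680.0 = 834.7 µg/L.

835 µg/L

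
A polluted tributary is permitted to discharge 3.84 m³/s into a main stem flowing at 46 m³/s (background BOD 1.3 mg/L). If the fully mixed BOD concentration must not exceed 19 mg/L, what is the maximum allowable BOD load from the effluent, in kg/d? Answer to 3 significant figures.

Mass balance at the limit: 46.00·1.300 + 3.840·Cₑ = 49.84·19 → Cₑ = 231.0 mg/L.
Load = 3.840 m³/s × 231.0 g/m³ × 86 400 s/d = 76650 kg/d.

76700 kg/d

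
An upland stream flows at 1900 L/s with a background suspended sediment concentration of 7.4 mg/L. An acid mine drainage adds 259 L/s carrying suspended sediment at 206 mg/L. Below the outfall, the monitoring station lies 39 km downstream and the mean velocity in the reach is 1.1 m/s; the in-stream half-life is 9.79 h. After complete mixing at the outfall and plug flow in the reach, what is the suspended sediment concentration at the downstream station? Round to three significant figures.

Conservation of mass: C = (1900·7.400 + 259.0·206.0) / 2159 = 67410/2159 = 31.22 mg/L.
Travel time t = 39·1000 / 1.1 = 35450 s = 9.848 h.
Half-life 9.79 h → k = ln 2 / 9.79 = 0.07080 h⁻¹ = 1.699 d⁻¹.
After decay, C = 31.22 × e^(−kt) = 31.22 × 0.4979 = 15.55 mg/L.

15.5 mg/L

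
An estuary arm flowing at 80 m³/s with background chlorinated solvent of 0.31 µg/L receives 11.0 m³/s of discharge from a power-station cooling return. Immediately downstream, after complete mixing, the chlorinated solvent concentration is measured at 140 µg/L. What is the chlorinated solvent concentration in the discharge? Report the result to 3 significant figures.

1160 µg/L

Mass balance: 80.00·0.3100 + 11.00·Cₑ = 91.00·140.0
→ Cₑ = (91.00·140.0 − 80.00·0.3100) / 11.00 = 1156 µg/L.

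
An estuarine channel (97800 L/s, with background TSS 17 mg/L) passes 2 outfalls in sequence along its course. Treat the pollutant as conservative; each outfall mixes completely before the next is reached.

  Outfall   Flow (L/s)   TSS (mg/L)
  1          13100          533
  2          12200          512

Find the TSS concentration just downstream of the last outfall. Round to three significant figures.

Outfall 1: combined Q = 110900 L/s; C = (97800·17.00 + 13100·533.0)/110900 = 77.95 mg/L.
Outfall 2: combined Q = 123100 L/s; C = (110900·77.95 + 12200·512.0)/123100 = 121.0 mg/L.

121 mg/L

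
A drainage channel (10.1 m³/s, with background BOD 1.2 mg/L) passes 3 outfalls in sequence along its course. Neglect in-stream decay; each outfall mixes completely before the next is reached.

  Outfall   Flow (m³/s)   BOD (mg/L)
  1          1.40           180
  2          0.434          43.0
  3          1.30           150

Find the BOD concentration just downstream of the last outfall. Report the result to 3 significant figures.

36.1 mg/L

After outfall 1: Q = 10.10 + 1.400 = 11.50 m³/s; C = (10.10·1.200 + 1.400·180.0)/11.50 = 22.97 mg/L.
After outfall 2: Q = 11.50 + 0.4340 = 11.93 m³/s; C = (11.50·22.97 + 0.4340·43.00)/11.93 = 23.70 mg/L.
After outfall 3: Q = 11.93 + 1.300 = 13.23 m³/s; C = (11.93·23.70 + 1.300·150.0)/13.23 = 36.10 mg/L.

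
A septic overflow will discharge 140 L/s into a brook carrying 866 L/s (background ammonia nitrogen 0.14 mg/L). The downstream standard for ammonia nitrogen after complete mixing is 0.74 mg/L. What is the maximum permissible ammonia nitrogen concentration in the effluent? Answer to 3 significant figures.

At the limit, (Qr·Cr + Qe·Cₑ)/(Qr + Qe) = 0.74:
Cₑ = (1006·0.74 − 866.0·0.1400) / 140.0 = 4.451 mg/L.

4.45 mg/L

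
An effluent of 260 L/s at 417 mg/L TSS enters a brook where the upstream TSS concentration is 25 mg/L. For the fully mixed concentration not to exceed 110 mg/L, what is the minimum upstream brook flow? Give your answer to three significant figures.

Set C_mix = 110: (Q·25.00 + 260.0·417.0) / (Q + 260.0) = 110
→ Q = 260.0·(417.0 − 110)/(110 − 25.00) = 939.1 L/s.

939 L/s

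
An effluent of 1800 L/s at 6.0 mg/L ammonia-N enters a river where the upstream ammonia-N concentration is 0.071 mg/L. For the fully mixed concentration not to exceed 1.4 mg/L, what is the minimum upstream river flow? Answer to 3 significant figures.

6230 L/s

Set C_mix = 1.4: (Q·0.07100 + 1800·6.000) / (Q + 1800) = 1.4
→ Q = 1800·(6.000 − 1.4)/(1.4 − 0.07100) = 6230 L/s.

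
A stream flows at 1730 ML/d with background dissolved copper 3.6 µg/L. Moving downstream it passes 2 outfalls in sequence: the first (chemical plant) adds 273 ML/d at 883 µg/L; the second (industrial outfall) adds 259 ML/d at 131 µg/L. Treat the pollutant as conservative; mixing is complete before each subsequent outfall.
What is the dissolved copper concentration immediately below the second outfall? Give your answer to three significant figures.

124 µg/L

Below outfall 1: Q → 2003 ML/d, C = (1730·3.600 + 273.0·883.0)/2003 = 123.5 µg/L.
Below outfall 2: Q → 2262 ML/d, C = (2003·123.5 + 259.0·131.0)/2262 = 124.3 µg/L.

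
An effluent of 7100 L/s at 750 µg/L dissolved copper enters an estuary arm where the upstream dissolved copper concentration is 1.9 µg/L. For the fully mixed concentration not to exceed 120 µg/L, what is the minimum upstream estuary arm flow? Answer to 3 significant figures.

Set C_mix = 120: (Q·1.900 + 7100·750.0) / (Q + 7100) = 120
→ Q = 7100·(750.0 − 120)/(120 − 1.900) = 37870 L/s.

37900 L/s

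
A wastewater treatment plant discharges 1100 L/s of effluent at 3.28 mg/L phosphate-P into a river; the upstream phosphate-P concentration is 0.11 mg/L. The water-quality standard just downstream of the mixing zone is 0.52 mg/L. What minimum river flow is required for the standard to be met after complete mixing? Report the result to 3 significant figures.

7400 L/s

Set C_mix = 0.52: (Q·0.1100 + 1100·3.280) / (Q + 1100) = 0.52
→ Q = 1100·(3.280 − 0.52)/(0.52 − 0.1100) = 7405 L/s.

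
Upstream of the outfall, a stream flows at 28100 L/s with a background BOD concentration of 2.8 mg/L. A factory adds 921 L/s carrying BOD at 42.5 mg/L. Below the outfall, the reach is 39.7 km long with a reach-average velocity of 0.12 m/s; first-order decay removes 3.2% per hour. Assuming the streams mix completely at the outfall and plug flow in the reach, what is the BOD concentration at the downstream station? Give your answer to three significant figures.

0.204 mg/L

Conservation of mass: C = (28100·2.800 + 921.0·42.50) / 29020 = 117800/29020 = 4.060 mg/L.
Travel time t = 39.7·1000 / 0.12 = 330800 s = 91.90 h.
3.2%/h lost → k = −ln(1 − 0.032) = 0.03252 h⁻¹.
After decay, C = 4.060 × e^(−kt) = 4.060 × 0.05035 = 0.2044 mg/L.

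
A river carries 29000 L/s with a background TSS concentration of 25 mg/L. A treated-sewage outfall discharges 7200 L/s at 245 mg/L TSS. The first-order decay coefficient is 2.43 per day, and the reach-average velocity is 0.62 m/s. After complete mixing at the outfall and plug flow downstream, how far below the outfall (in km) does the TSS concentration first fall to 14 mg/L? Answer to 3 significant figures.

Conservation of mass: C = (29000·25.00 + 7200·245.0) / 36200 = 2489000/36200 = 68.76 mg/L.
Set 68.76·exp(−k·t) = 14 → t = ln(68.76/14)/k = 56590 s = 15.72 h.
Distance = v·t = 0.62·56590 = 35080 m = 35.08 km.

35.1 km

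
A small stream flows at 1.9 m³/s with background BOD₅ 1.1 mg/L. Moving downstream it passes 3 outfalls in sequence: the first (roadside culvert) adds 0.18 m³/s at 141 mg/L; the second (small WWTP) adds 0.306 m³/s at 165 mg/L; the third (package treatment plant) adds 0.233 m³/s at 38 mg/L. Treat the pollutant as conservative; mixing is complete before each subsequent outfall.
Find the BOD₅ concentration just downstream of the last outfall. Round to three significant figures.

After outfall 1: Q = 1.900 + 0.1800 = 2.080 m³/s; C = (1.900·1.100 + 0.1800·141.0)/2.080 = 13.21 mg/L.
After outfall 2: Q = 2.080 + 0.3060 = 2.386 m³/s; C = (2.080·13.21 + 0.3060·165.0)/2.386 = 32.67 mg/L.
After outfall 3: Q = 2.386 + 0.2330 = 2.619 m³/s; C = (2.386·32.67 + 0.2330·38.00)/2.619 = 33.15 mg/L.

33.1 mg/L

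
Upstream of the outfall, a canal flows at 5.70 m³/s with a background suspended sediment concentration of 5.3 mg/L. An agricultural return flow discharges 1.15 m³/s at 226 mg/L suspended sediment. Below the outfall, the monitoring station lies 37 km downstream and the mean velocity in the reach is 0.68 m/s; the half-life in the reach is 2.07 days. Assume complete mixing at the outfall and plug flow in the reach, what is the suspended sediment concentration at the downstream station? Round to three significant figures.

Mass balance: C = (5.700·5.300 + 1.150·226.0) / 6.850 = 290.1/6.850 = 42.35 mg/L.
Travel time t = 37·1000 / 0.68 = 54410 s = 15.11 h.
Half-life 2.07 d → k = ln 2 / 2.07 = 0.3349 d⁻¹.
Applying C = C₀e^(−kt): 42.35 × 0.8099 = 34.30 mg/L.

34.3 mg/L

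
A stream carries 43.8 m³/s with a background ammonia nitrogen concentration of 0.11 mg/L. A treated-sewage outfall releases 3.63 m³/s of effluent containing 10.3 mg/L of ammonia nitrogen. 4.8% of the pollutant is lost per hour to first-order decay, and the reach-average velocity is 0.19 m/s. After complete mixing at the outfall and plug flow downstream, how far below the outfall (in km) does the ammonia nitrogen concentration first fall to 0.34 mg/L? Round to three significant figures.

13.4 km

Mass balance: C = (43.80·0.1100 + 3.630·10.30) / 47.43 = 42.21/47.43 = 0.8899 mg/L.
4.8%/h lost → k = −ln(1 − 0.048) = 0.04919 h⁻¹.
Set 0.8899·exp(−k·t) = 0.34 → t = ln(0.8899/0.34)/k = 70410 s = 19.56 h.
Distance = v·t = 0.19·70410 = 13380 m = 13.38 km.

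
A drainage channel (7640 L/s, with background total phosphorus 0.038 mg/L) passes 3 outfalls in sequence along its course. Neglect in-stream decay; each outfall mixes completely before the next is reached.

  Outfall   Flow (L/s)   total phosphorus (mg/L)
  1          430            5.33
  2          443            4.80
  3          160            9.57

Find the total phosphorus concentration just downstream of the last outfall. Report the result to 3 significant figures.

Below outfall 1: Q → 8070 L/s, C = (7640·0.03800 + 430.0·5.330)/8070 = 0.3200 mg/L.
Below outfall 2: Q → 8513 L/s, C = (8070·0.3200 + 443.0·4.800)/8513 = 0.5531 mg/L.
Below outfall 3: Q → 8673 L/s, C = (8513·0.5531 + 160.0·9.570)/8673 = 0.7195 mg/L.

0.719 mg/L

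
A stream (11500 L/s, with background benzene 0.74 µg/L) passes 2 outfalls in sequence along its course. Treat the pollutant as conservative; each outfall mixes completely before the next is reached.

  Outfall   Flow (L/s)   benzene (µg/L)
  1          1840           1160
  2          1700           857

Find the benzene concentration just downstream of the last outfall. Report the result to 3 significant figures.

239 µg/L

Outfall 1: combined Q = 13340 L/s; C = (11500·0.7400 + 1840·1160)/13340 = 160.6 µg/L.
Outfall 2: combined Q = 15040 L/s; C = (13340·160.6 + 1700·857.0)/15040 = 239.3 µg/L.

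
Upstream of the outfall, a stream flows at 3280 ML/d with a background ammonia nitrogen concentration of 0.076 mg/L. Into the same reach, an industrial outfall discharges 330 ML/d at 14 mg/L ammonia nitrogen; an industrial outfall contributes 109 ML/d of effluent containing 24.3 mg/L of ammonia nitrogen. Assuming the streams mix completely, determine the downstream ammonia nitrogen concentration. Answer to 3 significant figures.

2.02 mg/L

Mixed concentration C = ΣQC/ΣQ = (3280·0.07600 + 330.0·14.00 + 109.0·24.30) / 3719 = 7518/3719 = 2.022 mg/L.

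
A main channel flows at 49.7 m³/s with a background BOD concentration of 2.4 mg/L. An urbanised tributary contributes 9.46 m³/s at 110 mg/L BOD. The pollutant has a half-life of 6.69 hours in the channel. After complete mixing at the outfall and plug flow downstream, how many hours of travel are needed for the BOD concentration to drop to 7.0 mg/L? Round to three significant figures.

Mass balance: C = (49.70·2.400 + 9.460·110.0) / 59.16 = 1160/59.16 = 19.61 mg/L.
Half-life 6.69 h → k = ln 2 / 6.69 = 0.1036 h⁻¹ = 2.487 d⁻¹.
19.61·exp(−k·t) = 7.0 → t = ln(19.61/7.0)/k = 35790 s = 9.940 h.

9.94 h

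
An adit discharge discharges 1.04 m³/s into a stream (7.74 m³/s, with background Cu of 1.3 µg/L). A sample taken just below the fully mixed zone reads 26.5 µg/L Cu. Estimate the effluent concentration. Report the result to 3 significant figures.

Mass balance: 7.740·1.300 + 1.040·Cₑ = 8.780·26.50
→ Cₑ = (8.780·26.50 − 7.740·1.300) / 1.040 = 214.0 µg/L.

214 µg/L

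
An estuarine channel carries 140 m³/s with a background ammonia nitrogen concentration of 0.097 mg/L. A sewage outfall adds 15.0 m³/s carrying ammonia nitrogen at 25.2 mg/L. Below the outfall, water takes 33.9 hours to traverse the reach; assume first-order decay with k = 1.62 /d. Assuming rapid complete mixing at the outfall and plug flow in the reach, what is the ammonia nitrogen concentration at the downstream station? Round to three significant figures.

0.256 mg/L

Conservation of mass: C = (140.0·0.09700 + 15.00·25.20) / 155.0 = 391.6/155.0 = 2.526 mg/L.
First-order decay: C = 2.526·exp(−k·t) = 2.526·0.1014 = 0.2563 mg/L.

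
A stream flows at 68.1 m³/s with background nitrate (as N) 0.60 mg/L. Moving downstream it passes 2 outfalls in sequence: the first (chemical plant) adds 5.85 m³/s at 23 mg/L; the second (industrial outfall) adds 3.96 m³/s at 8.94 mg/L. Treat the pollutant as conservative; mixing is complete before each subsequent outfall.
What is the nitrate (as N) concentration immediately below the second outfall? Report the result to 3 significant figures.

Below outfall 1: Q → 73.95 m³/s, C = (68.10·0.6000 + 5.850·23.00)/73.95 = 2.372 mg/L.
Below outfall 2: Q → 77.91 m³/s, C = (73.95·2.372 + 3.960·8.940)/77.91 = 2.706 mg/L.

2.71 mg/L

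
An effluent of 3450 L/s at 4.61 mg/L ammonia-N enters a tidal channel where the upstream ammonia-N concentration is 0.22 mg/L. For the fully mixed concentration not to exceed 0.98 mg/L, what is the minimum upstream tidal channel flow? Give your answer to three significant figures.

Set C_mix = 0.98: (Q·0.2200 + 3450·4.610) / (Q + 3450) = 0.98
→ Q = 3450·(4.610 − 0.98)/(0.98 − 0.2200) = 16480 L/s.

16500 L/s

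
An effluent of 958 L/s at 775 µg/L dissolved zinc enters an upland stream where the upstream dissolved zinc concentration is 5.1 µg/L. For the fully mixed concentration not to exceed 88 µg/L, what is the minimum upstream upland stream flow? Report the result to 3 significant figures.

Set C_mix = 88: (Q·5.100 + 958.0·775.0) / (Q + 958.0) = 88
→ Q = 958.0·(775.0 − 88)/(88 − 5.100) = 7939 L/s.

7940 L/s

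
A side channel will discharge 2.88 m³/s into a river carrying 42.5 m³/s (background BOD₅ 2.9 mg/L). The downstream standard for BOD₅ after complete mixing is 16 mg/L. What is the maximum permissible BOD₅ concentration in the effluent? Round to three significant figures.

At the limit, (Qr·Cr + Qe·Cₑ)/(Qr + Qe) = 16:
Cₑ = (45.38·16 − 42.50·2.900) / 2.880 = 209.3 mg/L.

209 mg/L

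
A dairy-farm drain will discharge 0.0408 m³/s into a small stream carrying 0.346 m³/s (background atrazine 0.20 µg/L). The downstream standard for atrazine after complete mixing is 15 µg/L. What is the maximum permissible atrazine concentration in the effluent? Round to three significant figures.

141 µg/L

At the limit, (Qr·Cr + Qe·Cₑ)/(Qr + Qe) = 15:
Cₑ = (0.3868·15 − 0.3460·0.2000) / 0.04080 = 140.5 µg/L.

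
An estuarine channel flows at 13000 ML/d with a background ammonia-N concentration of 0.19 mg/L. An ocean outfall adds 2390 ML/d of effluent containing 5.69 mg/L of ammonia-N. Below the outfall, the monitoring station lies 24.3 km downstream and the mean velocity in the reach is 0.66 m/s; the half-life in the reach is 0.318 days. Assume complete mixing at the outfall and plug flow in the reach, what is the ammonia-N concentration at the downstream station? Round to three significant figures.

Mixed concentration C = ΣQC/ΣQ = (13000·0.1900 + 2390·5.690) / 15390 = 16070/15390 = 1.044 mg/L.
Travel time t = 24.3·1000 / 0.66 = 36820 s = 10.23 h.
Half-life 0.318 d → k = ln 2 / 0.318 = 2.180 d⁻¹.
First-order decay: C = 1.044·exp(−k·t) = 1.044·0.3950 = 0.4124 mg/L.

0.412 mg/L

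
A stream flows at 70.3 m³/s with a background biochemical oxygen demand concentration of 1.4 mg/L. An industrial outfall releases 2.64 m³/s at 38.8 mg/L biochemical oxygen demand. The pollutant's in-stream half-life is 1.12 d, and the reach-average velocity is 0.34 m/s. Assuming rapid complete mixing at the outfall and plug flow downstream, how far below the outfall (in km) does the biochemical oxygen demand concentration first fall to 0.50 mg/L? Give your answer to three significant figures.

After mixing, C = (70.30·1.400 + 2.640·38.80) / 72.94 = 200.9/72.94 = 2.754 mg/L.
Half-life 1.12 d → k = ln 2 / 1.12 = 0.6189 d⁻¹.
Set 2.754·exp(−k·t) = 0.50 → t = ln(2.754/0.50)/k = 238200 s = 66.16 h.
Distance = v·t = 0.34·238200 = 80980 m = 80.98 km.

81.0 km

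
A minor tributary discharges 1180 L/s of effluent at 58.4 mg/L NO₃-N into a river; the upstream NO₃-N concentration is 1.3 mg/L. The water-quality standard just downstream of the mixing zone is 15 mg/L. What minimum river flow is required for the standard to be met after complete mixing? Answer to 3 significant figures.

3740 L/s

Set C_mix = 15: (Q·1.300 + 1180·58.40) / (Q + 1180) = 15
→ Q = 1180·(58.40 − 15)/(15 − 1.300) = 3738 L/s.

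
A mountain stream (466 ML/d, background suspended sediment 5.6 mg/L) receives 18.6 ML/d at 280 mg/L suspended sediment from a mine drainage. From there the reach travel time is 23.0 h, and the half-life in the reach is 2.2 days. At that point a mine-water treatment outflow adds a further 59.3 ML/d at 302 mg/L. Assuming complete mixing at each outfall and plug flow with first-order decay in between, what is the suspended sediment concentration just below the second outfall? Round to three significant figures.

Mass balance: C = (466.0·5.600 + 18.60·280.0) / 484.6 = 7818/484.6 = 16.13 mg/L; combined flow 484.6 ML/d.
Half-life 2.2 d → k = ln 2 / 2.2 = 0.3151 d⁻¹.
First-order decay: C = 16.13·exp(−k·t) = 16.13·0.7394 = 11.93 mg/L.
At the second outfall, C = (484.6·11.93 + 59.30·302.0) / (484.6 + 59.30) = 43.55 mg/L.

43.6 mg/L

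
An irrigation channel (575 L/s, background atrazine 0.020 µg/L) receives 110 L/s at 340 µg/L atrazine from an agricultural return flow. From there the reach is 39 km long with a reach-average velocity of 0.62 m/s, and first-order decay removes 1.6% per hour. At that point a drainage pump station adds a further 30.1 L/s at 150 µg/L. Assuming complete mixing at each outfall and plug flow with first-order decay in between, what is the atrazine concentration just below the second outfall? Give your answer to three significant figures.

45.8 µg/L

Conservation of mass: C = (575.0·0.02000 + 110.0·340.0) / 685.0 = 37410/685.0 = 54.62 µg/L; combined flow 685.0 L/s.
Travel time t = 39·1000 / 0.62 = 62900 s = 17.47 h.
1.6%/h lost → k = −ln(1 − 0.016) = 0.01613 h⁻¹.
Applying C = C₀e^(−kt): 54.62 × 0.7544 = 41.20 µg/L.
At the second outfall, C = (685.0·41.20 + 30.10·150.0) / (685.0 + 30.10) = 45.78 µg/L.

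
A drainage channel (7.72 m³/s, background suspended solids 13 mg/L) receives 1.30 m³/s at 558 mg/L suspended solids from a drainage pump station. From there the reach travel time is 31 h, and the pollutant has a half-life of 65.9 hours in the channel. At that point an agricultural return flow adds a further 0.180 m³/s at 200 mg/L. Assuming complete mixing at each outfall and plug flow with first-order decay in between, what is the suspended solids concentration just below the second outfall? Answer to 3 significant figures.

Conservation of mass: C = (7.720·13.00 + 1.300·558.0) / 9.020 = 825.8/9.020 = 91.55 mg/L; combined flow 9.020 m³/s.
Half-life 65.9 h → k = ln 2 / 65.9 = 0.01052 h⁻¹ = 0.2524 d⁻¹.
After decay, C = 91.55 × e^(−kt) = 91.55 × 0.7218 = 66.08 mg/L.
At the second outfall, C = (9.020·66.08 + 0.1800·200.0) / (9.020 + 0.1800) = 68.70 mg/L.

68.7 mg/L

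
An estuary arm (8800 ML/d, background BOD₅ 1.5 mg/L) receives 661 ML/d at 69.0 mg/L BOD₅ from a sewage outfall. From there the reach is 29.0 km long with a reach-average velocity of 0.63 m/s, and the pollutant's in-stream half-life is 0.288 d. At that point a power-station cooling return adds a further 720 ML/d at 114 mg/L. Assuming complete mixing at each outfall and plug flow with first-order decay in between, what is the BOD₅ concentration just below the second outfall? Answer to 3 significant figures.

9.66 mg/L

Conservation of mass: C = (8800·1.500 + 661.0·69.00) / 9461 = 58810/9461 = 6.216 mg/L; combined flow 9461 ML/d.
Travel time t = 29.0·1000 / 0.63 = 46030 s = 12.79 h.
Half-life 0.288 d → k = ln 2 / 0.288 = 2.407 d⁻¹.
Applying C = C₀e^(−kt): 6.216 × 0.2774 = 1.724 mg/L.
At the second outfall, C = (9461·1.724 + 720.0·114.0) / (9461 + 720.0) = 9.664 mg/L.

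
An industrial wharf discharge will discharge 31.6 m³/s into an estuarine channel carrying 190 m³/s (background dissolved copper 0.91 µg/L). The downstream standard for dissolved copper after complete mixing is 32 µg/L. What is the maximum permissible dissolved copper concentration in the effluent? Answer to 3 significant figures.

At the limit, (Qr·Cr + Qe·Cₑ)/(Qr + Qe) = 32:
Cₑ = (221.6·32 − 190.0·0.9100) / 31.60 = 218.9 µg/L.

219 µg/L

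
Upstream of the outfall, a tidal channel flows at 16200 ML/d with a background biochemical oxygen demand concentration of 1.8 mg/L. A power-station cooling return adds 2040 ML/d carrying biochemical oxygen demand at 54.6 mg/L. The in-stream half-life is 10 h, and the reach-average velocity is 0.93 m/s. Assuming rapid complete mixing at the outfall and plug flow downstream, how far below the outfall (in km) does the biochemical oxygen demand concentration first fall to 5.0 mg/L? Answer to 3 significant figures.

20.9 km

Mass balance: C = (16200·1.800 + 2040·54.60) / 18240 = 140500/18240 = 7.705 mg/L.
Half-life 10 h → k = ln 2 / 10 = 0.06931 h⁻¹ = 1.664 d⁻¹.
Set 7.705·exp(−k·t) = 5.0 → t = ln(7.705/5.0)/k = 22460 s = 6.239 h.
Distance = v·t = 0.93·22460 = 20890 m = 20.89 km.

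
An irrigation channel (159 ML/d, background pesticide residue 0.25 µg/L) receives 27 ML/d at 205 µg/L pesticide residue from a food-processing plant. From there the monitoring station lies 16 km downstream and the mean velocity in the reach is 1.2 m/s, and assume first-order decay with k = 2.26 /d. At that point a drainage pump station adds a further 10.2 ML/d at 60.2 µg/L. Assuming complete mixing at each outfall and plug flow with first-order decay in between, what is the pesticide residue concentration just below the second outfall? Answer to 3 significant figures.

23.2 µg/L

Flow-weighted average: C = (159.0·0.2500 + 27.00·205.0) / 186.0 = 5575/186.0 = 29.97 µg/L; combined flow 186.0 ML/d.
Travel time t = 16·1000 / 1.2 = 13330 s = 3.704 h.
After decay, C = 29.97 × e^(−kt) = 29.97 × 0.7056 = 21.15 µg/L.
At the second outfall, C = (186.0·21.15 + 10.20·60.20) / (186.0 + 10.20) = 23.18 µg/L.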